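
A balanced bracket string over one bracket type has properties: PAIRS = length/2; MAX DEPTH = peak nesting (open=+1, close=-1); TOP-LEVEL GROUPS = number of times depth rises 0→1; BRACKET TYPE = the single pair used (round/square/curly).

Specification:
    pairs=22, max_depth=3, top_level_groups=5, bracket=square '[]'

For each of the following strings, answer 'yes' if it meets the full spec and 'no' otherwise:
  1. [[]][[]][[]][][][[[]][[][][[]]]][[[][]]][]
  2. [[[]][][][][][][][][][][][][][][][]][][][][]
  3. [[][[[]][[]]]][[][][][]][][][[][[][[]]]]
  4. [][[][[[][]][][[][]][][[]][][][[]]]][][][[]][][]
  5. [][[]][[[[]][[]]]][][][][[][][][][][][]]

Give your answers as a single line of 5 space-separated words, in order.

String 1 '[[]][[]][[]][][][[[]][[][][[]]]][[[][]]][]': depth seq [1 2 1 0 1 2 1 0 1 2 1 0 1 0 1 0 1 2 3 2 1 2 3 2 3 2 3 4 3 2 1 0 1 2 3 2 3 2 1 0 1 0]
  -> pairs=21 depth=4 groups=8 -> no
String 2 '[[[]][][][][][][][][][][][][][][][]][][][][]': depth seq [1 2 3 2 1 2 1 2 1 2 1 2 1 2 1 2 1 2 1 2 1 2 1 2 1 2 1 2 1 2 1 2 1 2 1 0 1 0 1 0 1 0 1 0]
  -> pairs=22 depth=3 groups=5 -> yes
String 3 '[[][[[]][[]]]][[][][][]][][][[][[][[]]]]': depth seq [1 2 1 2 3 4 3 2 3 4 3 2 1 0 1 2 1 2 1 2 1 2 1 0 1 0 1 0 1 2 1 2 3 2 3 4 3 2 1 0]
  -> pairs=20 depth=4 groups=5 -> no
String 4 '[][[][[[][]][][[][]][][[]][][][[]]]][][][[]][][]': depth seq [1 0 1 2 1 2 3 4 3 4 3 2 3 2 3 4 3 4 3 2 3 2 3 4 3 2 3 2 3 2 3 4 3 2 1 0 1 0 1 0 1 2 1 0 1 0 1 0]
  -> pairs=24 depth=4 groups=7 -> no
String 5 '[][[]][[[[]][[]]]][][][][[][][][][][][]]': depth seq [1 0 1 2 1 0 1 2 3 4 3 2 3 4 3 2 1 0 1 0 1 0 1 0 1 2 1 2 1 2 1 2 1 2 1 2 1 2 1 0]
  -> pairs=20 depth=4 groups=7 -> no

Answer: no yes no no no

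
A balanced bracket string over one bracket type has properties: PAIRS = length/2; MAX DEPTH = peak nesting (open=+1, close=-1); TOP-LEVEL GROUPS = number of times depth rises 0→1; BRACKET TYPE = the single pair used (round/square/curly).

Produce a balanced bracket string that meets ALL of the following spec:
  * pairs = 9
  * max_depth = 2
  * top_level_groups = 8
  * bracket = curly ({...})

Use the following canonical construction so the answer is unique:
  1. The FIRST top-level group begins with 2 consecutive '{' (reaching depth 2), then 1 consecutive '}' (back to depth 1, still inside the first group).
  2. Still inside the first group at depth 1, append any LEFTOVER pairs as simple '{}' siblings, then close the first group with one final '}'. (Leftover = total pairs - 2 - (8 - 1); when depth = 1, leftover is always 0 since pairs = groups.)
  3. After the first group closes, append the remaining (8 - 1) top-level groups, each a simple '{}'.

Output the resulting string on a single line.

Spec: pairs=9 depth=2 groups=8
Leftover pairs = 9 - 2 - (8-1) = 0
First group: deep chain of depth 2 + 0 sibling pairs
Remaining 7 groups: simple '{}' each

Answer: {{}}{}{}{}{}{}{}{}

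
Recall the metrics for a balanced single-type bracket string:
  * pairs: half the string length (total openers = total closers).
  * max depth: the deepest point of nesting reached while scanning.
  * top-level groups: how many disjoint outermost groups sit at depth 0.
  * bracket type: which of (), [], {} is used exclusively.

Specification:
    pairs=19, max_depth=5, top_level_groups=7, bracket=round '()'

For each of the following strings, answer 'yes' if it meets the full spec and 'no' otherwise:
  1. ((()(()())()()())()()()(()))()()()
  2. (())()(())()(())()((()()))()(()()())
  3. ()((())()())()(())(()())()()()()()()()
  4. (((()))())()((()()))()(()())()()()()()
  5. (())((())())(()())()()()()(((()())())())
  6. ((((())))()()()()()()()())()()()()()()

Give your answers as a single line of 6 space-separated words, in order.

Answer: no no no no no yes

Derivation:
String 1 '((()(()())()()())()()()(()))()()()': depth seq [1 2 3 2 3 4 3 4 3 2 3 2 3 2 3 2 1 2 1 2 1 2 1 2 3 2 1 0 1 0 1 0 1 0]
  -> pairs=17 depth=4 groups=4 -> no
String 2 '(())()(())()(())()((()()))()(()()())': depth seq [1 2 1 0 1 0 1 2 1 0 1 0 1 2 1 0 1 0 1 2 3 2 3 2 1 0 1 0 1 2 1 2 1 2 1 0]
  -> pairs=18 depth=3 groups=9 -> no
String 3 '()((())()())()(())(()())()()()()()()()': depth seq [1 0 1 2 3 2 1 2 1 2 1 0 1 0 1 2 1 0 1 2 1 2 1 0 1 0 1 0 1 0 1 0 1 0 1 0 1 0]
  -> pairs=19 depth=3 groups=12 -> no
String 4 '(((()))())()((()()))()(()())()()()()()': depth seq [1 2 3 4 3 2 1 2 1 0 1 0 1 2 3 2 3 2 1 0 1 0 1 2 1 2 1 0 1 0 1 0 1 0 1 0 1 0]
  -> pairs=19 depth=4 groups=10 -> no
String 5 '(())((())())(()())()()()()(((()())())())': depth seq [1 2 1 0 1 2 3 2 1 2 1 0 1 2 1 2 1 0 1 0 1 0 1 0 1 0 1 2 3 4 3 4 3 2 3 2 1 2 1 0]
  -> pairs=20 depth=4 groups=8 -> no
String 6 '((((())))()()()()()()()())()()()()()()': depth seq [1 2 3 4 5 4 3 2 1 2 1 2 1 2 1 2 1 2 1 2 1 2 1 2 1 0 1 0 1 0 1 0 1 0 1 0 1 0]
  -> pairs=19 depth=5 groups=7 -> yes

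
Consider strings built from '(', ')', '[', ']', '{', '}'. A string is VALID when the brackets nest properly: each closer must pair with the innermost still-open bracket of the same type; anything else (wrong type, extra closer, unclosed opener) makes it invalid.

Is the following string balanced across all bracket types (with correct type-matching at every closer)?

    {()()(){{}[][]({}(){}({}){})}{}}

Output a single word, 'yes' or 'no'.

Answer: yes

Derivation:
pos 0: push '{'; stack = {
pos 1: push '('; stack = {(
pos 2: ')' matches '('; pop; stack = {
pos 3: push '('; stack = {(
pos 4: ')' matches '('; pop; stack = {
pos 5: push '('; stack = {(
pos 6: ')' matches '('; pop; stack = {
pos 7: push '{'; stack = {{
pos 8: push '{'; stack = {{{
pos 9: '}' matches '{'; pop; stack = {{
pos 10: push '['; stack = {{[
pos 11: ']' matches '['; pop; stack = {{
pos 12: push '['; stack = {{[
pos 13: ']' matches '['; pop; stack = {{
pos 14: push '('; stack = {{(
pos 15: push '{'; stack = {{({
pos 16: '}' matches '{'; pop; stack = {{(
pos 17: push '('; stack = {{((
pos 18: ')' matches '('; pop; stack = {{(
pos 19: push '{'; stack = {{({
pos 20: '}' matches '{'; pop; stack = {{(
pos 21: push '('; stack = {{((
pos 22: push '{'; stack = {{(({
pos 23: '}' matches '{'; pop; stack = {{((
pos 24: ')' matches '('; pop; stack = {{(
pos 25: push '{'; stack = {{({
pos 26: '}' matches '{'; pop; stack = {{(
pos 27: ')' matches '('; pop; stack = {{
pos 28: '}' matches '{'; pop; stack = {
pos 29: push '{'; stack = {{
pos 30: '}' matches '{'; pop; stack = {
pos 31: '}' matches '{'; pop; stack = (empty)
end: stack empty → VALID
Verdict: properly nested → yes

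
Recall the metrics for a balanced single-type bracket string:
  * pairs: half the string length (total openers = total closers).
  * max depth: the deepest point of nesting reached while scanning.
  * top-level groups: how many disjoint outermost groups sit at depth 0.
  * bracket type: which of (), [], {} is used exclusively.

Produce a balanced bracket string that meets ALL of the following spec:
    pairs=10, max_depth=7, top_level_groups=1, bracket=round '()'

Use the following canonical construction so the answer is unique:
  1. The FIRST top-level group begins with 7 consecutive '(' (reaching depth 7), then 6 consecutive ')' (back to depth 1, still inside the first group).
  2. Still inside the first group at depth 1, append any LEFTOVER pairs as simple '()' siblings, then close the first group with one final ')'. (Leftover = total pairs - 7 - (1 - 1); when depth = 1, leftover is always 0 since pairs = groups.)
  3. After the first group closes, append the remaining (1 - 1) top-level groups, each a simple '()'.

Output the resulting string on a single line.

Spec: pairs=10 depth=7 groups=1
Leftover pairs = 10 - 7 - (1-1) = 3
First group: deep chain of depth 7 + 3 sibling pairs
Remaining 0 groups: simple '()' each

Answer: ((((((())))))()()())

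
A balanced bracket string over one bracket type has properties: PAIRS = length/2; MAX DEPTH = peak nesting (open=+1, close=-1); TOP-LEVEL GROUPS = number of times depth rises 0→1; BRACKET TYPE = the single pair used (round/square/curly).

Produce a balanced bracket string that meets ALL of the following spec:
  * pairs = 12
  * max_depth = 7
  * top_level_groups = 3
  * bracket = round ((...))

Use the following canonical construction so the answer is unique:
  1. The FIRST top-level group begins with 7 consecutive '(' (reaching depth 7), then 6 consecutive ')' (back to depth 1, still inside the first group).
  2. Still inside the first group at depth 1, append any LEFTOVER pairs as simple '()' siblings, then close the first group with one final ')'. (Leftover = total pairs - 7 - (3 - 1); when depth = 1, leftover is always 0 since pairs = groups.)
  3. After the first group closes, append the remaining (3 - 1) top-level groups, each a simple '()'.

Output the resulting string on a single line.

Spec: pairs=12 depth=7 groups=3
Leftover pairs = 12 - 7 - (3-1) = 3
First group: deep chain of depth 7 + 3 sibling pairs
Remaining 2 groups: simple '()' each

Answer: ((((((())))))()()())()()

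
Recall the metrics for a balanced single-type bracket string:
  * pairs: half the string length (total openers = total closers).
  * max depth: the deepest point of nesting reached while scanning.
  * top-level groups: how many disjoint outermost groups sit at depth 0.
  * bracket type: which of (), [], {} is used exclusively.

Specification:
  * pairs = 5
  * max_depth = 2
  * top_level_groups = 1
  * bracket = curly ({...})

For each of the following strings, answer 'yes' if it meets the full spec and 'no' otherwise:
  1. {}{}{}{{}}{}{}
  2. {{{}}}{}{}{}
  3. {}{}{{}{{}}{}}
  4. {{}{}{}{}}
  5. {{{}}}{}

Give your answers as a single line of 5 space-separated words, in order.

String 1 '{}{}{}{{}}{}{}': depth seq [1 0 1 0 1 0 1 2 1 0 1 0 1 0]
  -> pairs=7 depth=2 groups=6 -> no
String 2 '{{{}}}{}{}{}': depth seq [1 2 3 2 1 0 1 0 1 0 1 0]
  -> pairs=6 depth=3 groups=4 -> no
String 3 '{}{}{{}{{}}{}}': depth seq [1 0 1 0 1 2 1 2 3 2 1 2 1 0]
  -> pairs=7 depth=3 groups=3 -> no
String 4 '{{}{}{}{}}': depth seq [1 2 1 2 1 2 1 2 1 0]
  -> pairs=5 depth=2 groups=1 -> yes
String 5 '{{{}}}{}': depth seq [1 2 3 2 1 0 1 0]
  -> pairs=4 depth=3 groups=2 -> no

Answer: no no no yes no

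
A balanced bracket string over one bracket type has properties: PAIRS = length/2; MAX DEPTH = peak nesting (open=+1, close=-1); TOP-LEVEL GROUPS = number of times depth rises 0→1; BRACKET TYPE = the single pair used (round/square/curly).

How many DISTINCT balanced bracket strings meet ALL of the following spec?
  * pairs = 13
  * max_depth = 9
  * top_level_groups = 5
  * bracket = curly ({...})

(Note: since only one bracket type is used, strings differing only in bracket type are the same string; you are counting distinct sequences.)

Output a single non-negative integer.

Spec: pairs=13 depth=9 groups=5
Count(depth <= 9) = 48450
Count(depth <= 8) = 48445
Count(depth == 9) = 48450 - 48445 = 5

Answer: 5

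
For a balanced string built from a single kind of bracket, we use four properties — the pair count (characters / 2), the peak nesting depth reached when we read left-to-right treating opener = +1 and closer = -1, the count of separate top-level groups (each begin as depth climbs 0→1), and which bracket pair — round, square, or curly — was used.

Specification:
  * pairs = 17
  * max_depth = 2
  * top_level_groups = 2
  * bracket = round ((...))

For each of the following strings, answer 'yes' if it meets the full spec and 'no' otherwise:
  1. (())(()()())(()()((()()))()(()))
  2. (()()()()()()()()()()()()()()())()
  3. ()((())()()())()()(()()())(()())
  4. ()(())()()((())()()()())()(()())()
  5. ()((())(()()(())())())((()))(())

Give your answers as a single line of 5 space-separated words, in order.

String 1 '(())(()()())(()()((()()))()(()))': depth seq [1 2 1 0 1 2 1 2 1 2 1 0 1 2 1 2 1 2 3 4 3 4 3 2 1 2 1 2 3 2 1 0]
  -> pairs=16 depth=4 groups=3 -> no
String 2 '(()()()()()()()()()()()()()()())()': depth seq [1 2 1 2 1 2 1 2 1 2 1 2 1 2 1 2 1 2 1 2 1 2 1 2 1 2 1 2 1 2 1 0 1 0]
  -> pairs=17 depth=2 groups=2 -> yes
String 3 '()((())()()())()()(()()())(()())': depth seq [1 0 1 2 3 2 1 2 1 2 1 2 1 0 1 0 1 0 1 2 1 2 1 2 1 0 1 2 1 2 1 0]
  -> pairs=16 depth=3 groups=6 -> no
String 4 '()(())()()((())()()()())()(()())()': depth seq [1 0 1 2 1 0 1 0 1 0 1 2 3 2 1 2 1 2 1 2 1 2 1 0 1 0 1 2 1 2 1 0 1 0]
  -> pairs=17 depth=3 groups=8 -> no
String 5 '()((())(()()(())())())((()))(())': depth seq [1 0 1 2 3 2 1 2 3 2 3 2 3 4 3 2 3 2 1 2 1 0 1 2 3 2 1 0 1 2 1 0]
  -> pairs=16 depth=4 groups=4 -> no

Answer: no yes no no no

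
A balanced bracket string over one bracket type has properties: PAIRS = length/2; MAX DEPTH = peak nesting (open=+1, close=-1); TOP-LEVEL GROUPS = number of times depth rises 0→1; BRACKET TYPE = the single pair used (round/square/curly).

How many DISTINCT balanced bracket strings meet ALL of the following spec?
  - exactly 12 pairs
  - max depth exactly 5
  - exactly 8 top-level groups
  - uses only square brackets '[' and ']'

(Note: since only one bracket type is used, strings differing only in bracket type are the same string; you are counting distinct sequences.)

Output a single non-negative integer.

Answer: 8

Derivation:
Spec: pairs=12 depth=5 groups=8
Count(depth <= 5) = 910
Count(depth <= 4) = 902
Count(depth == 5) = 910 - 902 = 8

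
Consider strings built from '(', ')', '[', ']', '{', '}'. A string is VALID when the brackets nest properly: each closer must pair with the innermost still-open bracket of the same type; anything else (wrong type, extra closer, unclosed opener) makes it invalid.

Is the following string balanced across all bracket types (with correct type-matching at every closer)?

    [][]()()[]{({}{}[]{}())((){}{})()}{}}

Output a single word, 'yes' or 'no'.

pos 0: push '['; stack = [
pos 1: ']' matches '['; pop; stack = (empty)
pos 2: push '['; stack = [
pos 3: ']' matches '['; pop; stack = (empty)
pos 4: push '('; stack = (
pos 5: ')' matches '('; pop; stack = (empty)
pos 6: push '('; stack = (
pos 7: ')' matches '('; pop; stack = (empty)
pos 8: push '['; stack = [
pos 9: ']' matches '['; pop; stack = (empty)
pos 10: push '{'; stack = {
pos 11: push '('; stack = {(
pos 12: push '{'; stack = {({
pos 13: '}' matches '{'; pop; stack = {(
pos 14: push '{'; stack = {({
pos 15: '}' matches '{'; pop; stack = {(
pos 16: push '['; stack = {([
pos 17: ']' matches '['; pop; stack = {(
pos 18: push '{'; stack = {({
pos 19: '}' matches '{'; pop; stack = {(
pos 20: push '('; stack = {((
pos 21: ')' matches '('; pop; stack = {(
pos 22: ')' matches '('; pop; stack = {
pos 23: push '('; stack = {(
pos 24: push '('; stack = {((
pos 25: ')' matches '('; pop; stack = {(
pos 26: push '{'; stack = {({
pos 27: '}' matches '{'; pop; stack = {(
pos 28: push '{'; stack = {({
pos 29: '}' matches '{'; pop; stack = {(
pos 30: ')' matches '('; pop; stack = {
pos 31: push '('; stack = {(
pos 32: ')' matches '('; pop; stack = {
pos 33: '}' matches '{'; pop; stack = (empty)
pos 34: push '{'; stack = {
pos 35: '}' matches '{'; pop; stack = (empty)
pos 36: saw closer '}' but stack is empty → INVALID
Verdict: unmatched closer '}' at position 36 → no

Answer: no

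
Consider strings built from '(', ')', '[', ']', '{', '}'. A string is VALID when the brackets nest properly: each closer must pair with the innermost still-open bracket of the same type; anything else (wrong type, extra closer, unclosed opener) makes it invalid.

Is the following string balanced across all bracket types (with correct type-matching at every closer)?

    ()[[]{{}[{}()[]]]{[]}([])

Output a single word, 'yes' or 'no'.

pos 0: push '('; stack = (
pos 1: ')' matches '('; pop; stack = (empty)
pos 2: push '['; stack = [
pos 3: push '['; stack = [[
pos 4: ']' matches '['; pop; stack = [
pos 5: push '{'; stack = [{
pos 6: push '{'; stack = [{{
pos 7: '}' matches '{'; pop; stack = [{
pos 8: push '['; stack = [{[
pos 9: push '{'; stack = [{[{
pos 10: '}' matches '{'; pop; stack = [{[
pos 11: push '('; stack = [{[(
pos 12: ')' matches '('; pop; stack = [{[
pos 13: push '['; stack = [{[[
pos 14: ']' matches '['; pop; stack = [{[
pos 15: ']' matches '['; pop; stack = [{
pos 16: saw closer ']' but top of stack is '{' (expected '}') → INVALID
Verdict: type mismatch at position 16: ']' closes '{' → no

Answer: no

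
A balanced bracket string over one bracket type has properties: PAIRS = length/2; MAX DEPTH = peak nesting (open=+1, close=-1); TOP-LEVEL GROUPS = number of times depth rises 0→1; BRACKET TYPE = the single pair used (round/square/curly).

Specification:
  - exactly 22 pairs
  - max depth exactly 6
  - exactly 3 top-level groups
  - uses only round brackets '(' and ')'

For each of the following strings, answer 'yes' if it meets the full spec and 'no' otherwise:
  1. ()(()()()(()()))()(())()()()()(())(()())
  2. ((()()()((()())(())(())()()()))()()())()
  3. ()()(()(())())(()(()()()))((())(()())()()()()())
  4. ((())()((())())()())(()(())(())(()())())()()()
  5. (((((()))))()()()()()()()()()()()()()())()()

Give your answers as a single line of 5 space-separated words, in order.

String 1 '()(()()()(()()))()(())()()()()(())(()())': depth seq [1 0 1 2 1 2 1 2 1 2 3 2 3 2 1 0 1 0 1 2 1 0 1 0 1 0 1 0 1 0 1 2 1 0 1 2 1 2 1 0]
  -> pairs=20 depth=3 groups=10 -> no
String 2 '((()()()((()())(())(())()()()))()()())()': depth seq [1 2 3 2 3 2 3 2 3 4 5 4 5 4 3 4 5 4 3 4 5 4 3 4 3 4 3 4 3 2 1 2 1 2 1 2 1 0 1 0]
  -> pairs=20 depth=5 groups=2 -> no
String 3 '()()(()(())())(()(()()()))((())(()())()()()()())': depth seq [1 0 1 0 1 2 1 2 3 2 1 2 1 0 1 2 1 2 3 2 3 2 3 2 1 0 1 2 3 2 1 2 3 2 3 2 1 2 1 2 1 2 1 2 1 2 1 0]
  -> pairs=24 depth=3 groups=5 -> no
String 4 '((())()((())())()())(()(())(())(()())())()()()': depth seq [1 2 3 2 1 2 1 2 3 4 3 2 3 2 1 2 1 2 1 0 1 2 1 2 3 2 1 2 3 2 1 2 3 2 3 2 1 2 1 0 1 0 1 0 1 0]
  -> pairs=23 depth=4 groups=5 -> no
String 5 '(((((()))))()()()()()()()()()()()()()())()()': depth seq [1 2 3 4 5 6 5 4 3 2 1 2 1 2 1 2 1 2 1 2 1 2 1 2 1 2 1 2 1 2 1 2 1 2 1 2 1 2 1 0 1 0 1 0]
  -> pairs=22 depth=6 groups=3 -> yes

Answer: no no no no yes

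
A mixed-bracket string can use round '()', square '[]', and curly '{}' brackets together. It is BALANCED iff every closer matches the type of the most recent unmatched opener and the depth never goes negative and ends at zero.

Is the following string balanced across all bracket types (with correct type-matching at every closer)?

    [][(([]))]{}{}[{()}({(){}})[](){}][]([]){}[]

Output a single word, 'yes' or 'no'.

Answer: yes

Derivation:
pos 0: push '['; stack = [
pos 1: ']' matches '['; pop; stack = (empty)
pos 2: push '['; stack = [
pos 3: push '('; stack = [(
pos 4: push '('; stack = [((
pos 5: push '['; stack = [(([
pos 6: ']' matches '['; pop; stack = [((
pos 7: ')' matches '('; pop; stack = [(
pos 8: ')' matches '('; pop; stack = [
pos 9: ']' matches '['; pop; stack = (empty)
pos 10: push '{'; stack = {
pos 11: '}' matches '{'; pop; stack = (empty)
pos 12: push '{'; stack = {
pos 13: '}' matches '{'; pop; stack = (empty)
pos 14: push '['; stack = [
pos 15: push '{'; stack = [{
pos 16: push '('; stack = [{(
pos 17: ')' matches '('; pop; stack = [{
pos 18: '}' matches '{'; pop; stack = [
pos 19: push '('; stack = [(
pos 20: push '{'; stack = [({
pos 21: push '('; stack = [({(
pos 22: ')' matches '('; pop; stack = [({
pos 23: push '{'; stack = [({{
pos 24: '}' matches '{'; pop; stack = [({
pos 25: '}' matches '{'; pop; stack = [(
pos 26: ')' matches '('; pop; stack = [
pos 27: push '['; stack = [[
pos 28: ']' matches '['; pop; stack = [
pos 29: push '('; stack = [(
pos 30: ')' matches '('; pop; stack = [
pos 31: push '{'; stack = [{
pos 32: '}' matches '{'; pop; stack = [
pos 33: ']' matches '['; pop; stack = (empty)
pos 34: push '['; stack = [
pos 35: ']' matches '['; pop; stack = (empty)
pos 36: push '('; stack = (
pos 37: push '['; stack = ([
pos 38: ']' matches '['; pop; stack = (
pos 39: ')' matches '('; pop; stack = (empty)
pos 40: push '{'; stack = {
pos 41: '}' matches '{'; pop; stack = (empty)
pos 42: push '['; stack = [
pos 43: ']' matches '['; pop; stack = (empty)
end: stack empty → VALID
Verdict: properly nested → yes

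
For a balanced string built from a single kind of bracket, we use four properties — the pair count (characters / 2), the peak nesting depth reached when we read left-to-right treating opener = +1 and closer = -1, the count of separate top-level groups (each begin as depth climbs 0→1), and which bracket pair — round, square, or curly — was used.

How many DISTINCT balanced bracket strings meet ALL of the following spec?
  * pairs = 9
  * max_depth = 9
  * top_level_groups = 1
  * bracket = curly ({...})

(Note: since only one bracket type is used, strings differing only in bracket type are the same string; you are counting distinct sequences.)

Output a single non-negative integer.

Spec: pairs=9 depth=9 groups=1
Count(depth <= 9) = 1430
Count(depth <= 8) = 1429
Count(depth == 9) = 1430 - 1429 = 1

Answer: 1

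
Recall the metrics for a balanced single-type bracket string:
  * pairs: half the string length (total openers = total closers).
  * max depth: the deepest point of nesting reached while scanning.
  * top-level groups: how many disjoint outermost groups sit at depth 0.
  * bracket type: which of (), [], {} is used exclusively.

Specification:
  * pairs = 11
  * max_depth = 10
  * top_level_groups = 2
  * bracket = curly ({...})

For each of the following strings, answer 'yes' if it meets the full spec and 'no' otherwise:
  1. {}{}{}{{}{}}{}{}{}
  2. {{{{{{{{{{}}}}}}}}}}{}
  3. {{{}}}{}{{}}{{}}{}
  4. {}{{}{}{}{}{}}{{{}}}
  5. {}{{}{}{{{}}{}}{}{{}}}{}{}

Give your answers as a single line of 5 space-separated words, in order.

Answer: no yes no no no

Derivation:
String 1 '{}{}{}{{}{}}{}{}{}': depth seq [1 0 1 0 1 0 1 2 1 2 1 0 1 0 1 0 1 0]
  -> pairs=9 depth=2 groups=7 -> no
String 2 '{{{{{{{{{{}}}}}}}}}}{}': depth seq [1 2 3 4 5 6 7 8 9 10 9 8 7 6 5 4 3 2 1 0 1 0]
  -> pairs=11 depth=10 groups=2 -> yes
String 3 '{{{}}}{}{{}}{{}}{}': depth seq [1 2 3 2 1 0 1 0 1 2 1 0 1 2 1 0 1 0]
  -> pairs=9 depth=3 groups=5 -> no
String 4 '{}{{}{}{}{}{}}{{{}}}': depth seq [1 0 1 2 1 2 1 2 1 2 1 2 1 0 1 2 3 2 1 0]
  -> pairs=10 depth=3 groups=3 -> no
String 5 '{}{{}{}{{{}}{}}{}{{}}}{}{}': depth seq [1 0 1 2 1 2 1 2 3 4 3 2 3 2 1 2 1 2 3 2 1 0 1 0 1 0]
  -> pairs=13 depth=4 groups=4 -> no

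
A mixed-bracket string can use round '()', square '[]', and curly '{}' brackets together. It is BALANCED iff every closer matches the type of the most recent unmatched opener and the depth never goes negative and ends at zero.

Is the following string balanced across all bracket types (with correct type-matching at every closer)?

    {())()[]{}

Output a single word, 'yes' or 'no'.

Answer: no

Derivation:
pos 0: push '{'; stack = {
pos 1: push '('; stack = {(
pos 2: ')' matches '('; pop; stack = {
pos 3: saw closer ')' but top of stack is '{' (expected '}') → INVALID
Verdict: type mismatch at position 3: ')' closes '{' → no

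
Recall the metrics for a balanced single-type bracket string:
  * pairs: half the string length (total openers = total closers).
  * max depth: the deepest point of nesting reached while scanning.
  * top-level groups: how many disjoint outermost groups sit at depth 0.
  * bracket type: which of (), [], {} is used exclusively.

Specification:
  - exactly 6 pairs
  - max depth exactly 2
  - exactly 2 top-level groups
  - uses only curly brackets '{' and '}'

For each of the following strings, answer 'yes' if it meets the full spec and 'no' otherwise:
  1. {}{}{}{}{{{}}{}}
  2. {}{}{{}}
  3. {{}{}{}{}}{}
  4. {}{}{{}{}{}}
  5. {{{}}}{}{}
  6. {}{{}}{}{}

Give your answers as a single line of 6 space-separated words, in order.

String 1 '{}{}{}{}{{{}}{}}': depth seq [1 0 1 0 1 0 1 0 1 2 3 2 1 2 1 0]
  -> pairs=8 depth=3 groups=5 -> no
String 2 '{}{}{{}}': depth seq [1 0 1 0 1 2 1 0]
  -> pairs=4 depth=2 groups=3 -> no
String 3 '{{}{}{}{}}{}': depth seq [1 2 1 2 1 2 1 2 1 0 1 0]
  -> pairs=6 depth=2 groups=2 -> yes
String 4 '{}{}{{}{}{}}': depth seq [1 0 1 0 1 2 1 2 1 2 1 0]
  -> pairs=6 depth=2 groups=3 -> no
String 5 '{{{}}}{}{}': depth seq [1 2 3 2 1 0 1 0 1 0]
  -> pairs=5 depth=3 groups=3 -> no
String 6 '{}{{}}{}{}': depth seq [1 0 1 2 1 0 1 0 1 0]
  -> pairs=5 depth=2 groups=4 -> no

Answer: no no yes no no no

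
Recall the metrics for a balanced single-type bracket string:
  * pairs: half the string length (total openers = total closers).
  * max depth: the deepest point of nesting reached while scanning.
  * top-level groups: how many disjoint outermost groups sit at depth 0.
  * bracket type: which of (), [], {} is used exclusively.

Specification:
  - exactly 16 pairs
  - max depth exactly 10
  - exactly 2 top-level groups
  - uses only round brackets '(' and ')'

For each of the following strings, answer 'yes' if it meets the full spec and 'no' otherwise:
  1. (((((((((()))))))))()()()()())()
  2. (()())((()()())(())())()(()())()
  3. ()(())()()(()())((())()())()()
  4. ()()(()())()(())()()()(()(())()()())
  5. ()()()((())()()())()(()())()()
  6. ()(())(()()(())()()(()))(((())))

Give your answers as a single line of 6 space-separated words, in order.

String 1 '(((((((((()))))))))()()()()())()': depth seq [1 2 3 4 5 6 7 8 9 10 9 8 7 6 5 4 3 2 1 2 1 2 1 2 1 2 1 2 1 0 1 0]
  -> pairs=16 depth=10 groups=2 -> yes
String 2 '(()())((()()())(())())()(()())()': depth seq [1 2 1 2 1 0 1 2 3 2 3 2 3 2 1 2 3 2 1 2 1 0 1 0 1 2 1 2 1 0 1 0]
  -> pairs=16 depth=3 groups=5 -> no
String 3 '()(())()()(()())((())()())()()': depth seq [1 0 1 2 1 0 1 0 1 0 1 2 1 2 1 0 1 2 3 2 1 2 1 2 1 0 1 0 1 0]
  -> pairs=15 depth=3 groups=8 -> no
String 4 '()()(()())()(())()()()(()(())()()())': depth seq [1 0 1 0 1 2 1 2 1 0 1 0 1 2 1 0 1 0 1 0 1 0 1 2 1 2 3 2 1 2 1 2 1 2 1 0]
  -> pairs=18 depth=3 groups=9 -> no
String 5 '()()()((())()()())()(()())()()': depth seq [1 0 1 0 1 0 1 2 3 2 1 2 1 2 1 2 1 0 1 0 1 2 1 2 1 0 1 0 1 0]
  -> pairs=15 depth=3 groups=8 -> no
String 6 '()(())(()()(())()()(()))(((())))': depth seq [1 0 1 2 1 0 1 2 1 2 1 2 3 2 1 2 1 2 1 2 3 2 1 0 1 2 3 4 3 2 1 0]
  -> pairs=16 depth=4 groups=4 -> no

Answer: yes no no no no no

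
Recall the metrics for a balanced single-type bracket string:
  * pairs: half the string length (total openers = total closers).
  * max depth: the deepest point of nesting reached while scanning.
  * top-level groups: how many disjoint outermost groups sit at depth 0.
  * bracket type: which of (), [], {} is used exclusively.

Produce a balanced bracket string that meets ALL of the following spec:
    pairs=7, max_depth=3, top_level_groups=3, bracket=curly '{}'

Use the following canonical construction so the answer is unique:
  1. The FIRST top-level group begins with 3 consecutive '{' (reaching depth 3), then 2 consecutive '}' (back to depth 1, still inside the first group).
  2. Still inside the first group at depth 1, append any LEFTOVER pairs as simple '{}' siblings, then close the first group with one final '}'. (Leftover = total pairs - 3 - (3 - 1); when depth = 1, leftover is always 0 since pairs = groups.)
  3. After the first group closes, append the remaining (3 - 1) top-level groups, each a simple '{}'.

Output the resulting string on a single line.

Answer: {{{}}{}{}}{}{}

Derivation:
Spec: pairs=7 depth=3 groups=3
Leftover pairs = 7 - 3 - (3-1) = 2
First group: deep chain of depth 3 + 2 sibling pairs
Remaining 2 groups: simple '{}' each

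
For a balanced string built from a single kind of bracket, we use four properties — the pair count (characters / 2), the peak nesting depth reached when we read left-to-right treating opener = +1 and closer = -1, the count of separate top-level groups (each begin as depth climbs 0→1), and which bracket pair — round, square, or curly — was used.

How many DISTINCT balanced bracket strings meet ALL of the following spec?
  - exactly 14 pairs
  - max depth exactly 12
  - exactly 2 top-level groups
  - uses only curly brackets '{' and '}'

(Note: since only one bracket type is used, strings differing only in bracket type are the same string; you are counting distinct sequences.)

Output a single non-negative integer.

Spec: pairs=14 depth=12 groups=2
Count(depth <= 12) = 742898
Count(depth <= 11) = 742854
Count(depth == 12) = 742898 - 742854 = 44

Answer: 44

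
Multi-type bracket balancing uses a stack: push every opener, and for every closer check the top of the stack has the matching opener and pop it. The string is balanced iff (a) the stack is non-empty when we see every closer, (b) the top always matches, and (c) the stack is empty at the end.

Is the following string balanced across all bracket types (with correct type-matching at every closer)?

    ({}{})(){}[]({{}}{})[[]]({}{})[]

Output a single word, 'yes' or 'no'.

Answer: yes

Derivation:
pos 0: push '('; stack = (
pos 1: push '{'; stack = ({
pos 2: '}' matches '{'; pop; stack = (
pos 3: push '{'; stack = ({
pos 4: '}' matches '{'; pop; stack = (
pos 5: ')' matches '('; pop; stack = (empty)
pos 6: push '('; stack = (
pos 7: ')' matches '('; pop; stack = (empty)
pos 8: push '{'; stack = {
pos 9: '}' matches '{'; pop; stack = (empty)
pos 10: push '['; stack = [
pos 11: ']' matches '['; pop; stack = (empty)
pos 12: push '('; stack = (
pos 13: push '{'; stack = ({
pos 14: push '{'; stack = ({{
pos 15: '}' matches '{'; pop; stack = ({
pos 16: '}' matches '{'; pop; stack = (
pos 17: push '{'; stack = ({
pos 18: '}' matches '{'; pop; stack = (
pos 19: ')' matches '('; pop; stack = (empty)
pos 20: push '['; stack = [
pos 21: push '['; stack = [[
pos 22: ']' matches '['; pop; stack = [
pos 23: ']' matches '['; pop; stack = (empty)
pos 24: push '('; stack = (
pos 25: push '{'; stack = ({
pos 26: '}' matches '{'; pop; stack = (
pos 27: push '{'; stack = ({
pos 28: '}' matches '{'; pop; stack = (
pos 29: ')' matches '('; pop; stack = (empty)
pos 30: push '['; stack = [
pos 31: ']' matches '['; pop; stack = (empty)
end: stack empty → VALID
Verdict: properly nested → yes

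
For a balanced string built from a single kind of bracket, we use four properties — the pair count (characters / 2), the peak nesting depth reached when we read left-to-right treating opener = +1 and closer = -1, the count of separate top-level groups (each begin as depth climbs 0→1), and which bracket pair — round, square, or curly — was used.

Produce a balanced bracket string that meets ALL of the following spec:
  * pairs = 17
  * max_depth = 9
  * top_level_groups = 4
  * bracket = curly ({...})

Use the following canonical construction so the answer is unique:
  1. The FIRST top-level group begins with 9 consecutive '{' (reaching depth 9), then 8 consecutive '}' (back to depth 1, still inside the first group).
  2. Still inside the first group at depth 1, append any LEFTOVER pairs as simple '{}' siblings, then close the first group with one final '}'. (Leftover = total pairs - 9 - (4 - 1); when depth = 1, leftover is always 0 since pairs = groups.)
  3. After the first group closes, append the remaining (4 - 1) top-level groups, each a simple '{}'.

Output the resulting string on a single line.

Spec: pairs=17 depth=9 groups=4
Leftover pairs = 17 - 9 - (4-1) = 5
First group: deep chain of depth 9 + 5 sibling pairs
Remaining 3 groups: simple '{}' each

Answer: {{{{{{{{{}}}}}}}}{}{}{}{}{}}{}{}{}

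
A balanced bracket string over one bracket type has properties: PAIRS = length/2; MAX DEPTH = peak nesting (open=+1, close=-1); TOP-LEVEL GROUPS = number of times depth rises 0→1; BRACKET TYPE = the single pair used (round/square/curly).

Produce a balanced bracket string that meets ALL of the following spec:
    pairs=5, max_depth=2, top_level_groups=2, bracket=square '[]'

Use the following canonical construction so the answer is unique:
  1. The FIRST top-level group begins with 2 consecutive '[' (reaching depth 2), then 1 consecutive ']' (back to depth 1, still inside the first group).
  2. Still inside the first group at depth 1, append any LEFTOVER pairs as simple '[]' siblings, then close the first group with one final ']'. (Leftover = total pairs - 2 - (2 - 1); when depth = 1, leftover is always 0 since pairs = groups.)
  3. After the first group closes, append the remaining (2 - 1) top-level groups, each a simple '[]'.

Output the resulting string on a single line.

Answer: [[][][]][]

Derivation:
Spec: pairs=5 depth=2 groups=2
Leftover pairs = 5 - 2 - (2-1) = 2
First group: deep chain of depth 2 + 2 sibling pairs
Remaining 1 groups: simple '[]' each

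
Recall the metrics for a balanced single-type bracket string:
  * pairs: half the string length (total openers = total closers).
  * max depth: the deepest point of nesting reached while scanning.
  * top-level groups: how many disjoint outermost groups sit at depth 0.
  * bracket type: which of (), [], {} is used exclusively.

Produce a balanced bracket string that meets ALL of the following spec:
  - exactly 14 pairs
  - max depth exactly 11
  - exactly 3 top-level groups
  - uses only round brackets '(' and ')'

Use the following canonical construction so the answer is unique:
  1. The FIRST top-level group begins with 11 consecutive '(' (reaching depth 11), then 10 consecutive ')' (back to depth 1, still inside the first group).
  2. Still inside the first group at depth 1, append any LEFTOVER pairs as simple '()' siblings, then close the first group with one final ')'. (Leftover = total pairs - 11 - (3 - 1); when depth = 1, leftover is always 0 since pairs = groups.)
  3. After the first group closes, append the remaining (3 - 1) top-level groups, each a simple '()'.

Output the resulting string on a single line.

Spec: pairs=14 depth=11 groups=3
Leftover pairs = 14 - 11 - (3-1) = 1
First group: deep chain of depth 11 + 1 sibling pairs
Remaining 2 groups: simple '()' each

Answer: ((((((((((())))))))))())()()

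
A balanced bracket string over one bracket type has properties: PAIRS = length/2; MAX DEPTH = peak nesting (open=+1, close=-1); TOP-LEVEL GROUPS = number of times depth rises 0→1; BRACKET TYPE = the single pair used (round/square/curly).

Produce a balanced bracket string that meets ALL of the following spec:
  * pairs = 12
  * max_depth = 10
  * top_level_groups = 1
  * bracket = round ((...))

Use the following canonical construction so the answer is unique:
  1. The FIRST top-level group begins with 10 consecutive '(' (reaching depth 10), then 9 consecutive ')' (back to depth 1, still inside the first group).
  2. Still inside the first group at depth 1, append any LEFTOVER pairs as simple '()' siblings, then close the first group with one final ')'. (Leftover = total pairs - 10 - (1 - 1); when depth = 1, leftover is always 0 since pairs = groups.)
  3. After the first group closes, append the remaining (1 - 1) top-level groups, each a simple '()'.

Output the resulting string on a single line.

Spec: pairs=12 depth=10 groups=1
Leftover pairs = 12 - 10 - (1-1) = 2
First group: deep chain of depth 10 + 2 sibling pairs
Remaining 0 groups: simple '()' each

Answer: (((((((((()))))))))()())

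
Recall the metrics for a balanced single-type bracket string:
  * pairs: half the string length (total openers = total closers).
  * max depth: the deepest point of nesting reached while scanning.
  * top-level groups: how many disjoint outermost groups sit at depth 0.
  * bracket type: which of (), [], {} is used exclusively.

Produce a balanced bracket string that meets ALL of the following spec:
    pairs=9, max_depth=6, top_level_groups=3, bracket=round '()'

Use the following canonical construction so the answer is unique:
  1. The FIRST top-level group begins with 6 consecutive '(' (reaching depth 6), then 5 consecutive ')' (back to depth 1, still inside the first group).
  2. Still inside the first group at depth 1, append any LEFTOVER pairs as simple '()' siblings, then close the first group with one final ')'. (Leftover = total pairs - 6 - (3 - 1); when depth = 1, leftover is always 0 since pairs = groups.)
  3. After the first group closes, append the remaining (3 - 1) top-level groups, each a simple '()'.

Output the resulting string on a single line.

Spec: pairs=9 depth=6 groups=3
Leftover pairs = 9 - 6 - (3-1) = 1
First group: deep chain of depth 6 + 1 sibling pairs
Remaining 2 groups: simple '()' each

Answer: (((((()))))())()()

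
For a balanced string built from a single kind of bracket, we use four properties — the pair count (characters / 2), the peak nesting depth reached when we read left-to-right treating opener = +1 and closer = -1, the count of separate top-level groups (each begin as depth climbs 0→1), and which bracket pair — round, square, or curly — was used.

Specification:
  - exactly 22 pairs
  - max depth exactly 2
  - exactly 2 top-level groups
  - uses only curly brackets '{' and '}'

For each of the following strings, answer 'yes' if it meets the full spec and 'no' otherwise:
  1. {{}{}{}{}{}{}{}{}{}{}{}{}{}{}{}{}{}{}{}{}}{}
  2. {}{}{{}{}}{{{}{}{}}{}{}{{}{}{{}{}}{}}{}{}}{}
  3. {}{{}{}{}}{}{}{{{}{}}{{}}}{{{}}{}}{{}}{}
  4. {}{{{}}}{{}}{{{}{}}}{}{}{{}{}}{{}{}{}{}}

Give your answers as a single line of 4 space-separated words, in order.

Answer: yes no no no

Derivation:
String 1 '{{}{}{}{}{}{}{}{}{}{}{}{}{}{}{}{}{}{}{}{}}{}': depth seq [1 2 1 2 1 2 1 2 1 2 1 2 1 2 1 2 1 2 1 2 1 2 1 2 1 2 1 2 1 2 1 2 1 2 1 2 1 2 1 2 1 0 1 0]
  -> pairs=22 depth=2 groups=2 -> yes
String 2 '{}{}{{}{}}{{{}{}{}}{}{}{{}{}{{}{}}{}}{}{}}{}': depth seq [1 0 1 0 1 2 1 2 1 0 1 2 3 2 3 2 3 2 1 2 1 2 1 2 3 2 3 2 3 4 3 4 3 2 3 2 1 2 1 2 1 0 1 0]
  -> pairs=22 depth=4 groups=5 -> no
String 3 '{}{{}{}{}}{}{}{{{}{}}{{}}}{{{}}{}}{{}}{}': depth seq [1 0 1 2 1 2 1 2 1 0 1 0 1 0 1 2 3 2 3 2 1 2 3 2 1 0 1 2 3 2 1 2 1 0 1 2 1 0 1 0]
  -> pairs=20 depth=3 groups=8 -> no
String 4 '{}{{{}}}{{}}{{{}{}}}{}{}{{}{}}{{}{}{}{}}': depth seq [1 0 1 2 3 2 1 0 1 2 1 0 1 2 3 2 3 2 1 0 1 0 1 0 1 2 1 2 1 0 1 2 1 2 1 2 1 2 1 0]
  -> pairs=20 depth=3 groups=8 -> no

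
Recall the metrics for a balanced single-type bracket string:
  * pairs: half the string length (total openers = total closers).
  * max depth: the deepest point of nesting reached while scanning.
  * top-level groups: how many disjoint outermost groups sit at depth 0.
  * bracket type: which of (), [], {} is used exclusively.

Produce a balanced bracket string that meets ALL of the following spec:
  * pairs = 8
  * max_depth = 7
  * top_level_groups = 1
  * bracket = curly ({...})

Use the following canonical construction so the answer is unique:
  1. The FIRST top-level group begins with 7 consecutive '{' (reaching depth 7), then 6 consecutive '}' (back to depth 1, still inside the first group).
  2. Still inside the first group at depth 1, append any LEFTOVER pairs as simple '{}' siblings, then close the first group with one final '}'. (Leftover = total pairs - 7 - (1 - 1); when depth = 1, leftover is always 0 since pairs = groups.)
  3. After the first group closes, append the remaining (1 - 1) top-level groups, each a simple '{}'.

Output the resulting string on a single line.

Spec: pairs=8 depth=7 groups=1
Leftover pairs = 8 - 7 - (1-1) = 1
First group: deep chain of depth 7 + 1 sibling pairs
Remaining 0 groups: simple '{}' each

Answer: {{{{{{{}}}}}}{}}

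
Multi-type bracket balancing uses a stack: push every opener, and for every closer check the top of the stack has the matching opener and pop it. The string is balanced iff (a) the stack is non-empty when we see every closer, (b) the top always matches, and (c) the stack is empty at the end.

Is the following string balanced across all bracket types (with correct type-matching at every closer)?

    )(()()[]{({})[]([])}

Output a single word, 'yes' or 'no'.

pos 0: saw closer ')' but stack is empty → INVALID
Verdict: unmatched closer ')' at position 0 → no

Answer: no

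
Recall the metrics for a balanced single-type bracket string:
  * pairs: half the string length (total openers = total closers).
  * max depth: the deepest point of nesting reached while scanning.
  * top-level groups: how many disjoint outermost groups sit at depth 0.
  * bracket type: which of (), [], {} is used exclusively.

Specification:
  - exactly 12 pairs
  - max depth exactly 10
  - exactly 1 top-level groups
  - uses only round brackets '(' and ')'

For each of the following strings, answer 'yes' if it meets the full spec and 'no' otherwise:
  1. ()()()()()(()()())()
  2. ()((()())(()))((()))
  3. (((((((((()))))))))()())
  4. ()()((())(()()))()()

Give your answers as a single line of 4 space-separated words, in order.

String 1 '()()()()()(()()())()': depth seq [1 0 1 0 1 0 1 0 1 0 1 2 1 2 1 2 1 0 1 0]
  -> pairs=10 depth=2 groups=7 -> no
String 2 '()((()())(()))((()))': depth seq [1 0 1 2 3 2 3 2 1 2 3 2 1 0 1 2 3 2 1 0]
  -> pairs=10 depth=3 groups=3 -> no
String 3 '(((((((((()))))))))()())': depth seq [1 2 3 4 5 6 7 8 9 10 9 8 7 6 5 4 3 2 1 2 1 2 1 0]
  -> pairs=12 depth=10 groups=1 -> yes
String 4 '()()((())(()()))()()': depth seq [1 0 1 0 1 2 3 2 1 2 3 2 3 2 1 0 1 0 1 0]
  -> pairs=10 depth=3 groups=5 -> no

Answer: no no yes no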